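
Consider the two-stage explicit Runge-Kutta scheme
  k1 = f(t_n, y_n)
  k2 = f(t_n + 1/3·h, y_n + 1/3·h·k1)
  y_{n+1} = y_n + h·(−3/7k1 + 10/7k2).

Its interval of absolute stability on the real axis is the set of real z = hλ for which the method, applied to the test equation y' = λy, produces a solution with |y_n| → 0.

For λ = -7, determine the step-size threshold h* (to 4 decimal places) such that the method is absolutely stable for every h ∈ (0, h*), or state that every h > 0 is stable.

On y'=λy, z=hλ:
  k1=λy_n ⇒ h·k1=z·y_n;  k2=λ(1+1/3z)y_n ⇒ h·k2=z(1+1/3z)y_n
  y_{n+1}/y_n = 1 − 3/7z + 10/7z(1+1/3z) = 1 + z + 10/21z²
  ⇒ R(z) = 1 + z + 10/21z².

Find x<0 with |R(x)|<1.
x=-1.02: |R|=0.4754
R=1: x+10/21x²=0 ⇒ x=−21/10=-2.1000; min R=1−1/(4·10/21)=0.4750>−1
Confirm numerically:
  x=-1.801: |R|=0.74357 <1
  x=-1.708: |R|=0.68117 <1
  x=-1.564: |R|=0.60081 <1
  x=-1.168: |R|=0.48163 <1
  x=-2.681: |R|=1.74174 >1
  x=-2.298: |R|=1.21667 >1
So |R|<1 on (-2.1000, 0).

(-2.1000,0); λ=-7 ⇒ h* = (21/10)/7 = 0.3000.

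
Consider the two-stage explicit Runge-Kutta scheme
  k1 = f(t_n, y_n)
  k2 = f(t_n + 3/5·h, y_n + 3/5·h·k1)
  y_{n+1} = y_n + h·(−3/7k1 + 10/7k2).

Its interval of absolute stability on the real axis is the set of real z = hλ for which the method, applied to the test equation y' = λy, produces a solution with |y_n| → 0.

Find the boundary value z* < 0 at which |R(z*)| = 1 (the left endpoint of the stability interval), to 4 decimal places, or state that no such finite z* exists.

With y'=λy (z=hλ):
  k1=λy_n ⇒ h·k1=z·y_n;  k2=λ(1+3/5z)y_n ⇒ h·k2=z(1+3/5z)y_n
  y_{n+1}/y_n = 1 − 3/7z + 10/7z(1+3/5z) = 1 + z + 6/7z²
  Hence R(z) = 1 + z + 6/7z².

Find x<0 with |R(x)|<1.
x=-0.89: |R|=0.7889
R=1: x+6/7x²=0 ⇒ x=−7/6=-1.1667; min R=1−1/(4·6/7)=0.7083>−1
Confirm numerically:
  x=-1.094: |R|=0.93186 <1
  x=-0.847: |R|=0.76792 <1
  x=-0.691: |R|=0.71827 <1
  x=-0.567: |R|=0.70856 <1
  x=-1.700: |R|=1.77714 >1
  x=-1.590: |R|=1.57694 >1
  x=-1.193: |R|=1.02693 >1
So |R|<1 on (-1.1667, 0).

left endpoint -1.1667.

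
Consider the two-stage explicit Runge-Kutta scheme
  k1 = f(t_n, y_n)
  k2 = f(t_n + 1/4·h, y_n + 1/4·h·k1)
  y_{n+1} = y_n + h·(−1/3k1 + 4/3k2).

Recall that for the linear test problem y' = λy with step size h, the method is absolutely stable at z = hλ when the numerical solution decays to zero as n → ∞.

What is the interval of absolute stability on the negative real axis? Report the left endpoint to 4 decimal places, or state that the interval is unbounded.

On y'=λy, z=hλ:
  k1=λy_n ⇒ h·k1=z·y_n;  k2=λ(1+1/4z)y_n ⇒ h·k2=z(1+1/4z)y_n
  y_{n+1}/y_n = 1 − 1/3z + 4/3z(1+1/4z) = 1 + z + 1/3z²
  R(z) = 1 + z + 1/3z².

Need |R(x)|<1, x<0.
x=-0.97: |R|=0.3436
R=1: x+1/3x²=0 ⇒ x=−3=-3.0000; min R=1−1/(4·1/3)=0.2500>−1
Confirm numerically:
  x=-2.405: |R|=0.52301 <1
  x=-2.190: |R|=0.40870 <1
  x=-1.296: |R|=0.26387 <1
  x=-3.488: |R|=1.56738 >1
  x=-3.043: |R|=1.04362 >1
  x=-3.030: |R|=1.03030 >1
So |R|<1 on (-3.0000, 0).

z∈(-3.0000,0).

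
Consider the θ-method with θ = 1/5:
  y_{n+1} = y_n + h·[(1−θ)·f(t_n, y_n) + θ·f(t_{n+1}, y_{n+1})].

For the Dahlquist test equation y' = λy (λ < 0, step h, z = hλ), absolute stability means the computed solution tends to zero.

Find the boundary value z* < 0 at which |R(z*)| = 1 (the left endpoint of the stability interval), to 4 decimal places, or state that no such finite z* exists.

left endpoint -3.3333.

With y'=λy (z=hλ):
  y_{n+1} = y_n + z·[4/5·y_n + 1/5·y_{n+1}] ⇒ (1 − 1/5z)y_{n+1} = (1 + 4/5z)y_n
  so R(z) = (1 + 4/5z)/(1 − 1/5z).

Find x<0 with |R(x)|<1.
x=-1.54: |R|=0.1774
R=−1: 1+4/5x = −1+1/5x ⇒ -3/5x=2 ⇒ x=2/(-3/5)=-3.3333
Confirm numerically:
  x=-2.794: |R|=0.79240 <1
  x=-1.894: |R|=0.37366 <1
  x=-1.785: |R|=0.31540 <1
  x=-3.754: |R|=1.14416 >1
  x=-3.528: |R|=1.06848 >1
  x=-3.412: |R|=1.02806 >1
Interval (-3.3333, 0).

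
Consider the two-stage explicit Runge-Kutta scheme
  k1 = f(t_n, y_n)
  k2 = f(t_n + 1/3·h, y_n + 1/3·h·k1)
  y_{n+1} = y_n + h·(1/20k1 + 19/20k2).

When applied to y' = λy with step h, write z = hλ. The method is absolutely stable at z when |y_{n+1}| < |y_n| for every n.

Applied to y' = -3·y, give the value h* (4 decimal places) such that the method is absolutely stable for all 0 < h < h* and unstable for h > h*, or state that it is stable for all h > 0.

(-3.1579,0); λ=-3 ⇒ h* = (60/19)/3 = 1.0526.

On y'=λy, z=hλ:
  k1=λy_n ⇒ h·k1=z·y_n;  k2=λ(1+1/3z)y_n ⇒ h·k2=z(1+1/3z)y_n
  y_{n+1}/y_n = 1 + 1/20z + 19/20z(1+1/3z) = 1 + z + 19/60z²
  Hence R(z) = 1 + z + 19/60z².

Boundary: |R(x)|=1, x<0.
x=-1.26: |R|=0.2427
R=1: x+19/60x²=0 ⇒ x=−60/19=-3.1579; min R=1−1/(4·19/60)=0.2105>−1
Confirm numerically:
  x=-3.031: |R|=0.87820 <1
  x=-2.126: |R|=0.30529 <1
  x=-1.525: |R|=0.21145 <1
  x=-3.726: |R|=1.67031 >1
  x=-3.572: |R|=1.46841 >1
  x=-3.249: |R|=1.09373 >1
Stable set (-3.1579, 0).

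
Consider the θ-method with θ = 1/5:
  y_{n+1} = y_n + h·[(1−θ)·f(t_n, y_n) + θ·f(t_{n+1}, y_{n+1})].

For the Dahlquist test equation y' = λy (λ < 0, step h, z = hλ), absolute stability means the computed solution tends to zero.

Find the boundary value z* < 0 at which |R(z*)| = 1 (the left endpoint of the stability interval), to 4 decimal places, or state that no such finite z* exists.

Test eqn y'=λy, z=hλ:
  y_{n+1} = y_n + z·[4/5·y_n + 1/5·y_{n+1}] ⇒ (1 − 1/5z)y_{n+1} = (1 + 4/5z)y_n
  so R(z) = (1 + 4/5z)/(1 − 1/5z).

Solve |R(x)|<1 on ℝ⁻.
x=-0.83: |R|=0.2882
R=−1: 1+4/5x = −1+1/5x ⇒ -3/5x=2 ⇒ x=2/(-3/5)=-3.3333
Confirm numerically:
  x=-3.181: |R|=0.94414 <1
  x=-2.722: |R|=0.76250 <1
  x=-1.940: |R|=0.39769 <1
  x=-3.877: |R|=1.18373 >1
  x=-3.488: |R|=1.05467 >1
  x=-3.420: |R|=1.03088 >1
Stable set (-3.3333, 0).

left endpoint -3.3333.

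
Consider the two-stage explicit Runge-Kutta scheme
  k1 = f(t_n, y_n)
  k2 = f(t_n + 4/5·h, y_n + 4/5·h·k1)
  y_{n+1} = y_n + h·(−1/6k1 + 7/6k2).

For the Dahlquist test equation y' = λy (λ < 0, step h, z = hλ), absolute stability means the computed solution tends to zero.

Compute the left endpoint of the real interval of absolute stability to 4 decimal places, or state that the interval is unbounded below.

z* = -1.0714.

With y'=λy (z=hλ):
  k1=λy_n ⇒ h·k1=z·y_n;  k2=λ(1+4/5z)y_n ⇒ h·k2=z(1+4/5z)y_n
  y_{n+1}/y_n = 1 − 1/6z + 7/6z(1+4/5z) = 1 + z + 14/15z²
  R(z) = 1 + z + 14/15z².

Need |R(x)|<1, x<0.
x=-1.08: |R|=1.0086
R=1: x+14/15x²=0 ⇒ x=−15/14=-1.0714; min R=1−1/(4·14/15)=0.7321>−1
Confirm numerically:
  x=-0.943: |R|=0.88697 <1
  x=-0.626: |R|=0.73975 <1
  x=-0.472: |R|=0.73593 <1
  x=-0.440: |R|=0.74069 <1
  x=-1.484: |R|=1.57144 >1
  x=-1.478: |R|=1.56085 >1
  x=-1.427: |R|=1.47357 >1
Stable set (-1.0714, 0).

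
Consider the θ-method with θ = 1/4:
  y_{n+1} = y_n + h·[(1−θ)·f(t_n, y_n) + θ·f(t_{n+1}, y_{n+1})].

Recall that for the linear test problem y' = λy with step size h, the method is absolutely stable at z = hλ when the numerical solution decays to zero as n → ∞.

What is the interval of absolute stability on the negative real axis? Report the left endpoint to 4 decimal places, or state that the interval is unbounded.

z∈(-4.0000,0).

Set f=λy, z=hλ:
  y_{n+1} = y_n + z·[3/4·y_n + 1/4·y_{n+1}] ⇒ (1 − 1/4z)y_{n+1} = (1 + 3/4z)y_n
  Hence R(z) = (1 + 3/4z)/(1 − 1/4z).

Boundary: |R(x)|=1, x<0.
x=-0.63: |R|=0.4557
R=−1: 1+3/4x = −1+1/4x ⇒ -1/2x=2 ⇒ x=2/(-1/2)=-4.0000
Confirm numerically:
  x=-3.778: |R|=0.94292 <1
  x=-3.708: |R|=0.92423 <1
  x=-2.228: |R|=0.43096 <1
  x=-4.419: |R|=1.09954 >1
  x=-4.320: |R|=1.07692 >1
  x=-4.186: |R|=1.04544 >1
Interval (-4.0000, 0).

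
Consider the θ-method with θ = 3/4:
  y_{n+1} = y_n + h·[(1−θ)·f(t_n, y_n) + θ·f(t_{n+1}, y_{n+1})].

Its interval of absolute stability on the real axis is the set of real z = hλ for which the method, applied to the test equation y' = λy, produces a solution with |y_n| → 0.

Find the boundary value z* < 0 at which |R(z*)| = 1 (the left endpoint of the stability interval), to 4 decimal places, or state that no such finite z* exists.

(−∞, 0) — no finite endpoint.

Test eqn y'=λy, z=hλ:
  y_{n+1} = y_n + z·[1/4·y_n + 3/4·y_{n+1}] ⇒ (1 − 3/4z)y_{n+1} = (1 + 1/4z)y_n
  ⇒ R(z) = (1 + 1/4z)/(1 − 3/4z).

Boundary: |R(x)|=1, x<0.
x=-1.17: |R|=0.3768
x=-2: |R|=0.2000
x=-10: |R|=0.1765
x=-100: |R|=0.3158
θ=3/4≥1/2 ⇒ |1+1/4x|<|1−3/4x| ∀x<0 ⇒ stable on all of ℝ⁻.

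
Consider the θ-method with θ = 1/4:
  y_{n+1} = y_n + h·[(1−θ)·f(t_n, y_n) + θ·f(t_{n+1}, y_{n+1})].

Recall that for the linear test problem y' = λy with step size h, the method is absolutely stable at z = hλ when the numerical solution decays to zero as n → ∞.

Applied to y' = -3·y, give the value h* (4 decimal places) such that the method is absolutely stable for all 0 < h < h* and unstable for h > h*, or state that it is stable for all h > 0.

(-4.0000,0); λ=-3 ⇒ h* = (4)/3 = 1.3333.

With y'=λy (z=hλ):
  y_{n+1} = y_n + z·[3/4·y_n + 1/4·y_{n+1}] ⇒ (1 − 1/4z)y_{n+1} = (1 + 3/4z)y_n
  ⇒ R(z) = (1 + 3/4z)/(1 − 1/4z).

Find x<0 with |R(x)|<1.
x=-1.7: |R|=0.1930
R=−1: 1+3/4x = −1+1/4x ⇒ -1/2x=2 ⇒ x=2/(-1/2)=-4.0000
Confirm numerically:
  x=-3.181: |R|=0.77190 <1
  x=-3.031: |R|=0.72436 <1
  x=-2.715: |R|=0.61727 <1
  x=-1.909: |R|=0.29227 <1
  x=-4.404: |R|=1.09614 >1
  x=-4.258: |R|=1.06248 >1
Interval (-4.0000, 0).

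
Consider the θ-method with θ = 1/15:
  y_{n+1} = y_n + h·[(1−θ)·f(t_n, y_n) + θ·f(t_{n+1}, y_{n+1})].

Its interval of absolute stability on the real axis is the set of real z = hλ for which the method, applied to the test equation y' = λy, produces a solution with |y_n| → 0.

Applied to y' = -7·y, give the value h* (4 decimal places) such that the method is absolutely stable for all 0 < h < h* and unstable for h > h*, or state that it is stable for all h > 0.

(-2.3077,0); λ=-7 ⇒ h* = (30/13)/7 = 0.3297.

Set f=λy, z=hλ:
  y_{n+1} = y_n + z·[14/15·y_n + 1/15·y_{n+1}] ⇒ (1 − 1/15z)y_{n+1} = (1 + 14/15z)y_n
  R(z) = (1 + 14/15z)/(1 − 1/15z).

Find x<0 with |R(x)|<1.
x=-1.03: |R|=0.0362
R=−1: 1+14/15x = −1+1/15x ⇒ -13/15x=2 ⇒ x=2/(-13/15)=-2.3077
Confirm numerically:
  x=-2.098: |R|=0.84057 <1
  x=-1.911: |R|=0.69505 <1
  x=-1.882: |R|=0.67220 <1
  x=-1.001: |R|=0.06162 <1
  x=-2.691: |R|=1.28167 >1
  x=-2.629: |R|=1.23694 >1
  x=-2.488: |R|=1.13403 >1
So |R|<1 on (-2.3077, 0).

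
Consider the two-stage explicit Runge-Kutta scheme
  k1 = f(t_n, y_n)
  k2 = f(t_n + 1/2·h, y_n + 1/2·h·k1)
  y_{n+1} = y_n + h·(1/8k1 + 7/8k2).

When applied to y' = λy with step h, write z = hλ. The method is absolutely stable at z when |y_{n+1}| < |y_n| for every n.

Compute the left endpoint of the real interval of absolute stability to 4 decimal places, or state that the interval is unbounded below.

left endpoint -2.2857.

Test eqn y'=λy, z=hλ:
  k1=λy_n ⇒ h·k1=z·y_n;  k2=λ(1+1/2z)y_n ⇒ h·k2=z(1+1/2z)y_n
  y_{n+1}/y_n = 1 + 1/8z + 7/8z(1+1/2z) = 1 + z + 7/16z²
  ⇒ R(z) = 1 + z + 7/16z².

Need |R(x)|<1, x<0.
x=-0.93: |R|=0.4484
R=1: x+7/16x²=0 ⇒ x=−16/7=-2.2857; min R=1−1/(4·7/16)=0.4286>−1
Confirm numerically:
  x=-2.084: |R|=0.81609 <1
  x=-1.897: |R|=0.67739 <1
  x=-1.825: |R|=0.63215 <1
  x=-1.654: |R|=0.54288 <1
  x=-2.873: |R|=1.73818 >1
  x=-2.554: |R|=1.29978 >1
  x=-2.429: |R|=1.15227 >1
So |R|<1 on (-2.2857, 0).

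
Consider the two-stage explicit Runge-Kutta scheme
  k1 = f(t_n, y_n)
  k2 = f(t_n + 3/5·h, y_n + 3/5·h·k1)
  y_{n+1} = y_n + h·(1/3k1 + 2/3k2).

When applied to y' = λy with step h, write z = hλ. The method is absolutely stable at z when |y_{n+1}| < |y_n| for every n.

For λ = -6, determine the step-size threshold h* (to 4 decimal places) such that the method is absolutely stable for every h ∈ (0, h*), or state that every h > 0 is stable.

(-2.5000,0); λ=-6 ⇒ h* = (5/2)/6 = 0.4167.

Test eqn y'=λy, z=hλ:
  k1=λy_n ⇒ h·k1=z·y_n;  k2=λ(1+3/5z)y_n ⇒ h·k2=z(1+3/5z)y_n
  y_{n+1}/y_n = 1 + 1/3z + 2/3z(1+3/5z) = 1 + z + 2/5z²
  R(z) = 1 + z + 2/5z².

Find x<0 with |R(x)|<1.
x=-0.86: |R|=0.4358
R=1: x+2/5x²=0 ⇒ x=−5/2=-2.5000; min R=1−1/(4·2/5)=0.3750>−1
Confirm numerically:
  x=-2.252: |R|=0.77660 <1
  x=-2.019: |R|=0.61154 <1
  x=-1.960: |R|=0.57664 <1
  x=-1.326: |R|=0.37731 <1
  x=-2.923: |R|=1.49457 >1
  x=-2.880: |R|=1.43776 >1
  x=-2.522: |R|=1.02219 >1
Interval (-2.5000, 0).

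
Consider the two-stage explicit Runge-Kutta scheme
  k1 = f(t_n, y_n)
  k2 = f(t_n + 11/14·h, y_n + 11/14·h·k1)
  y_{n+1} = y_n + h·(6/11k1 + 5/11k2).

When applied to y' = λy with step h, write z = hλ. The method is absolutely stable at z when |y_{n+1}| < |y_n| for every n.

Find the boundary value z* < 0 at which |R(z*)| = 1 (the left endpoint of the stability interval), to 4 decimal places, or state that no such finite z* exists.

z* = -2.8000.

Set f=λy, z=hλ:
  k1=λy_n ⇒ h·k1=z·y_n;  k2=λ(1+11/14z)y_n ⇒ h·k2=z(1+11/14z)y_n
  y_{n+1}/y_n = 1 + 6/11z + 5/11z(1+11/14z) = 1 + z + 5/14z²
  so R(z) = 1 + z + 5/14z².

Solve |R(x)|<1 on ℝ⁻.
x=-1.39: |R|=0.3000
R=1: x+5/14x²=0 ⇒ x=−14/5=-2.8000; min R=1−1/(4·5/14)=0.3000>−1
Confirm numerically:
  x=-2.754: |R|=0.95476 <1
  x=-2.672: |R|=0.87785 <1
  x=-1.998: |R|=0.42772 <1
  x=-1.491: |R|=0.30296 <1
  x=-3.274: |R|=1.55424 >1
  x=-2.971: |R|=1.18144 >1
Interval (-2.8000, 0).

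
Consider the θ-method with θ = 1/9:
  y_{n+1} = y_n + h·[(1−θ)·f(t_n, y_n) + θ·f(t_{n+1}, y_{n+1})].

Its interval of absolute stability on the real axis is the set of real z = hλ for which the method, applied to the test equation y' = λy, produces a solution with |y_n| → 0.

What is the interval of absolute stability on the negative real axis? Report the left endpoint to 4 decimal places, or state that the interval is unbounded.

Test eqn y'=λy, z=hλ:
  y_{n+1} = y_n + z·[8/9·y_n + 1/9·y_{n+1}] ⇒ (1 − 1/9z)y_{n+1} = (1 + 8/9z)y_n
  so R(z) = (1 + 8/9z)/(1 − 1/9z).

Need |R(x)|<1, x<0.
x=-1.64: |R|=0.3872
R=−1: 1+8/9x = −1+1/9x ⇒ -7/9x=2 ⇒ x=2/(-7/9)=-2.5714
Confirm numerically:
  x=-2.345: |R|=0.86029 <1
  x=-2.144: |R|=0.73151 <1
  x=-1.683: |R|=0.41786 <1
  x=-3.114: |R|=1.31352 >1
  x=-2.645: |R|=1.04422 >1
Interval (-2.5714, 0).

z∈(-2.5714,0).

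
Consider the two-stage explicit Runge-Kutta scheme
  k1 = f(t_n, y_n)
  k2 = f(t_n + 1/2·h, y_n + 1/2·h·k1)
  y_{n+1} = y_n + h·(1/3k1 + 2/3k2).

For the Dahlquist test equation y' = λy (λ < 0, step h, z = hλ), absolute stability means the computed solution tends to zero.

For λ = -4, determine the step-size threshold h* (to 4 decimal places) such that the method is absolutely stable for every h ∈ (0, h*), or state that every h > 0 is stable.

(-3.0000,0); λ=-4 ⇒ h* = (3)/4 = 0.7500.

With y'=λy (z=hλ):
  k1=λy_n ⇒ h·k1=z·y_n;  k2=λ(1+1/2z)y_n ⇒ h·k2=z(1+1/2z)y_n
  y_{n+1}/y_n = 1 + 1/3z + 2/3z(1+1/2z) = 1 + z + 1/3z²
  ⇒ R(z) = 1 + z + 1/3z².

Boundary: |R(x)|=1, x<0.
x=-1.33: |R|=0.2596
R=1: x+1/3x²=0 ⇒ x=−3=-3.0000; min R=1−1/(4·1/3)=0.2500>−1
Confirm numerically:
  x=-2.787: |R|=0.80212 <1
  x=-1.799: |R|=0.27980 <1
  x=-1.267: |R|=0.26810 <1
  x=-3.353: |R|=1.39454 >1
  x=-3.084: |R|=1.08635 >1
So |R|<1 on (-3.0000, 0).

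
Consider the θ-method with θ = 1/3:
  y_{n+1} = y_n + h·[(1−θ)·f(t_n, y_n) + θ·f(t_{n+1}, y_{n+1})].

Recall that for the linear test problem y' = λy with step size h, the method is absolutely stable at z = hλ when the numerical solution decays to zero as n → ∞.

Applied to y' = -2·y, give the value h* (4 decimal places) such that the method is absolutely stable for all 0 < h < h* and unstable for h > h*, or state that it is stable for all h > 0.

(-6.0000,0); λ=-2 ⇒ h* = (6)/2 = 3.0000.

Test eqn y'=λy, z=hλ:
  y_{n+1} = y_n + z·[2/3·y_n + 1/3·y_{n+1}] ⇒ (1 − 1/3z)y_{n+1} = (1 + 2/3z)y_n
  R(z) = (1 + 2/3z)/(1 − 1/3z).

Solve |R(x)|<1 on ℝ⁻.
x=-1.46: |R|=0.0179
R=−1: 1+2/3x = −1+1/3x ⇒ -1/3x=2 ⇒ x=2/(-1/3)=-6.0000
Confirm numerically:
  x=-4.947: |R|=0.86750 <1
  x=-3.783: |R|=0.67315 <1
  x=-3.761: |R|=0.66884 <1
  x=-6.503: |R|=1.05293 >1
  x=-6.275: |R|=1.02965 >1
Interval (-6.0000, 0).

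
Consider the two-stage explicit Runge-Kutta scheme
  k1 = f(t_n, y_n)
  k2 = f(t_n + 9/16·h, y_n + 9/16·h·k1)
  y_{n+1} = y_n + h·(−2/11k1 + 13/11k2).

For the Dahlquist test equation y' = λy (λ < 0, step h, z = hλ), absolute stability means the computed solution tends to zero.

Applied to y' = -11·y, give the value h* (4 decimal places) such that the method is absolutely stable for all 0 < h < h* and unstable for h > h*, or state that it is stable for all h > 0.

Set f=λy, z=hλ:
  k1=λy_n ⇒ h·k1=z·y_n;  k2=λ(1+9/16z)y_n ⇒ h·k2=z(1+9/16z)y_n
  y_{n+1}/y_n = 1 − 2/11z + 13/11z(1+9/16z) = 1 + z + 117/176z²
  R(z) = 1 + z + 117/176z².

Solve |R(x)|<1 on ℝ⁻.
x=-0.37: |R|=0.7210
R=1: x+117/176x²=0 ⇒ x=−176/117=-1.5043; min R=1−1/(4·117/176)=0.6239>−1
Confirm numerically:
  x=-1.477: |R|=0.97322 <1
  x=-1.307: |R|=0.82860 <1
  x=-1.026: |R|=0.67379 <1
  x=-2.068: |R|=1.77498 >1
  x=-1.945: |R|=1.56985 >1
  x=-1.731: |R|=1.26090 >1
Stable set (-1.5043, 0).

(-1.5043,0); λ=-11 ⇒ h* = (176/117)/11 = 0.1368.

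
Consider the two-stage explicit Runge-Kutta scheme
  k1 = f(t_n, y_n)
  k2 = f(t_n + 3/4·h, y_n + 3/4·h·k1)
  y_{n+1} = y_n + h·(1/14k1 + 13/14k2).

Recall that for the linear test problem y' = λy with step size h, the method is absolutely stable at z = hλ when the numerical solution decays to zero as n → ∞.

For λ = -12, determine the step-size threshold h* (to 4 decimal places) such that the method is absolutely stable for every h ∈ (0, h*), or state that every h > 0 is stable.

On y'=λy, z=hλ:
  k1=λy_n ⇒ h·k1=z·y_n;  k2=λ(1+3/4z)y_n ⇒ h·k2=z(1+3/4z)y_n
  y_{n+1}/y_n = 1 + 1/14z + 13/14z(1+3/4z) = 1 + z + 39/56z²
  so R(z) = 1 + z + 39/56z².

Find x<0 with |R(x)|<1.
x=-1.6: |R|=1.1829
R=1: x+39/56x²=0 ⇒ x=−56/39=-1.4359; min R=1−1/(4·39/56)=0.6410>−1
Confirm numerically:
  x=-1.286: |R|=0.86575 <1
  x=-1.230: |R|=0.82363 <1
  x=-1.067: |R|=0.72588 <1
  x=-0.983: |R|=0.68995 <1
  x=-1.981: |R|=1.75204 >1
  x=-1.739: |R|=1.36708 >1
  x=-1.580: |R|=1.15856 >1
So |R|<1 on (-1.4359, 0).

(-1.4359,0); λ=-12 ⇒ h* = (56/39)/12 = 0.1197.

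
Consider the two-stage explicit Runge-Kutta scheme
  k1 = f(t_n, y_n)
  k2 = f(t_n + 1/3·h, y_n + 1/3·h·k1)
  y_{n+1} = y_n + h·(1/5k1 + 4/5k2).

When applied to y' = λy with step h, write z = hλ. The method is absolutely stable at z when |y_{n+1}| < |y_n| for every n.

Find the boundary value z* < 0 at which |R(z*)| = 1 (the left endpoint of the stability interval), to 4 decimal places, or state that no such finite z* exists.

Set f=λy, z=hλ:
  k1=λy_n ⇒ h·k1=z·y_n;  k2=λ(1+1/3z)y_n ⇒ h·k2=z(1+1/3z)y_n
  y_{n+1}/y_n = 1 + 1/5z + 4/5z(1+1/3z) = 1 + z + 4/15z²
  ⇒ R(z) = 1 + z + 4/15z².

Find x<0 with |R(x)|<1.
x=-1.01: |R|=0.2620
R=1: x+4/15x²=0 ⇒ x=−15/4=-3.7500; min R=1−1/(4·4/15)=0.0625>−1
Confirm numerically:
  x=-3.699: |R|=0.94969 <1
  x=-2.226: |R|=0.09535 <1
  x=-1.947: |R|=0.06388 <1
  x=-1.587: |R|=0.08462 <1
  x=-4.298: |R|=1.62808 >1
  x=-4.088: |R|=1.36847 >1
  x=-3.805: |R|=1.05581 >1
Interval (-3.7500, 0).

left endpoint -3.7500.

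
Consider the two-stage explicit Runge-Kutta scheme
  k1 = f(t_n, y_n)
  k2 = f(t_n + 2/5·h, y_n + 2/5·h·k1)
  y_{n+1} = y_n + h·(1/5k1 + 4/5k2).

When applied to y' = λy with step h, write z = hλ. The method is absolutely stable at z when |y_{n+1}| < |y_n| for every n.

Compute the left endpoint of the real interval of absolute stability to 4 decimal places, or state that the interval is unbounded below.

With y'=λy (z=hλ):
  k1=λy_n ⇒ h·k1=z·y_n;  k2=λ(1+2/5z)y_n ⇒ h·k2=z(1+2/5z)y_n
  y_{n+1}/y_n = 1 + 1/5z + 4/5z(1+2/5z) = 1 + z + 8/25z²
  R(z) = 1 + z + 8/25z².

Solve |R(x)|<1 on ℝ⁻.
x=-1.36: |R|=0.2319
R=1: x+8/25x²=0 ⇒ x=−25/8=-3.1250; min R=1−1/(4·8/25)=0.2188>−1
Confirm numerically:
  x=-2.931: |R|=0.81804 <1
  x=-2.647: |R|=0.59511 <1
  x=-1.701: |R|=0.22489 <1
  x=-1.620: |R|=0.21981 <1
  x=-3.589: |R|=1.53289 >1
  x=-3.319: |R|=1.20604 >1
Interval (-3.1250, 0).

z* = -3.1250.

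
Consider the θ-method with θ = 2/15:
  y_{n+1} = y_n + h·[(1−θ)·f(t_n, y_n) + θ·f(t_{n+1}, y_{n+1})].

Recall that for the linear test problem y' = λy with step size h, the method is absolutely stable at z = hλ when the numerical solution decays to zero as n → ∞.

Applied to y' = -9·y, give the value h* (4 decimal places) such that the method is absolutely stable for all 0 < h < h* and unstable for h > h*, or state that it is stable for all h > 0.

(-2.7273,0); λ=-9 ⇒ h* = (30/11)/9 = 0.3030.

On y'=λy, z=hλ:
  y_{n+1} = y_n + z·[13/15·y_n + 2/15·y_{n+1}] ⇒ (1 − 2/15z)y_{n+1} = (1 + 13/15z)y_n
  ⇒ R(z) = (1 + 13/15z)/(1 − 2/15z).

Find x<0 with |R(x)|<1.
x=-1.36: |R|=0.1512
R=−1: 1+13/15x = −1+2/15x ⇒ -11/15x=2 ⇒ x=2/(-11/15)=-2.7273
Confirm numerically:
  x=-2.547: |R|=0.90131 <1
  x=-2.236: |R|=0.72247 <1
  x=-2.121: |R|=0.65341 <1
  x=-1.912: |R|=0.52359 <1
  x=-3.315: |R|=1.29889 >1
  x=-3.156: |R|=1.22128 >1
  x=-2.824: |R|=1.05153 >1
Stable set (-2.7273, 0).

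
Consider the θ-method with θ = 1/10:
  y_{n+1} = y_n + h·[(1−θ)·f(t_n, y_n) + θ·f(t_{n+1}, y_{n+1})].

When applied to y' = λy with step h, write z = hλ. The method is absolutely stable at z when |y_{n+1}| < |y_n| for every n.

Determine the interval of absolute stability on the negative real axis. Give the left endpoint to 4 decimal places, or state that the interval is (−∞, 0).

With y'=λy (z=hλ):
  y_{n+1} = y_n + z·[9/10·y_n + 1/10·y_{n+1}] ⇒ (1 − 1/10z)y_{n+1} = (1 + 9/10z)y_n
  R(z) = (1 + 9/10z)/(1 − 1/10z).

Find x<0 with |R(x)|<1.
x=-0.69: |R|=0.3545
R=−1: 1+9/10x = −1+1/10x ⇒ -4/5x=2 ⇒ x=2/(-4/5)=-2.5000
Confirm numerically:
  x=-2.374: |R|=0.91854 <1
  x=-1.615: |R|=0.39044 <1
  x=-1.499: |R|=0.30359 <1
  x=-2.955: |R|=1.28097 >1
  x=-2.931: |R|=1.26665 >1
  x=-2.538: |R|=1.02425 >1
So |R|<1 on (-2.5000, 0).

(-2.5000, 0).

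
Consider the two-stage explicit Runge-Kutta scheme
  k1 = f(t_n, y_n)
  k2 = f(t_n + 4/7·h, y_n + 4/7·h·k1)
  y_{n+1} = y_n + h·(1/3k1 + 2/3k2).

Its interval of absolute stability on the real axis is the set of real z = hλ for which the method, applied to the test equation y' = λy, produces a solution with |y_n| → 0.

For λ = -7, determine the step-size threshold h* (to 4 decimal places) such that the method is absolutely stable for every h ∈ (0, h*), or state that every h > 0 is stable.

(-2.6250,0); λ=-7 ⇒ h* = (21/8)/7 = 0.3750.

Test eqn y'=λy, z=hλ:
  k1=λy_n ⇒ h·k1=z·y_n;  k2=λ(1+4/7z)y_n ⇒ h·k2=z(1+4/7z)y_n
  y_{n+1}/y_n = 1 + 1/3z + 2/3z(1+4/7z) = 1 + z + 8/21z²
  Hence R(z) = 1 + z + 8/21z².

Find x<0 with |R(x)|<1.
x=-1.62: |R|=0.3798
R=1: x+8/21x²=0 ⇒ x=−21/8=-2.6250; min R=1−1/(4·8/21)=0.3438>−1
Confirm numerically:
  x=-2.603: |R|=0.97818 <1
  x=-1.307: |R|=0.34376 <1
  x=-1.134: |R|=0.35589 <1
  x=-3.109: |R|=1.57324 >1
  x=-3.036: |R|=1.47535 >1
So |R|<1 on (-2.6250, 0).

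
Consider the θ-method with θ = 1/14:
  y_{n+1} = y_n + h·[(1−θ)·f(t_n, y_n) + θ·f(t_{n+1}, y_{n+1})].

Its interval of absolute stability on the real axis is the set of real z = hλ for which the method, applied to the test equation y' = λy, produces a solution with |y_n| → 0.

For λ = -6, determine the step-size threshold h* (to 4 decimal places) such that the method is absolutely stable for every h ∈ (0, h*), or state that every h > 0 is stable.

Test eqn y'=λy, z=hλ:
  y_{n+1} = y_n + z·[13/14·y_n + 1/14·y_{n+1}] ⇒ (1 − 1/14z)y_{n+1} = (1 + 13/14z)y_n
  ⇒ R(z) = (1 + 13/14z)/(1 − 1/14z).

Find x<0 with |R(x)|<1.
x=-1.5: |R|=0.3548
R=−1: 1+13/14x = −1+1/14x ⇒ -6/7x=2 ⇒ x=2/(-6/7)=-2.3333
Confirm numerically:
  x=-2.273: |R|=0.95551 <1
  x=-1.872: |R|=0.65121 <1
  x=-1.679: |R|=0.49920 <1
  x=-1.280: |R|=0.17277 <1
  x=-2.481: |R|=1.10752 >1
  x=-2.440: |R|=1.07786 >1
Stable set (-2.3333, 0).

(-2.3333,0); λ=-6 ⇒ h* = (7/3)/6 = 0.3889.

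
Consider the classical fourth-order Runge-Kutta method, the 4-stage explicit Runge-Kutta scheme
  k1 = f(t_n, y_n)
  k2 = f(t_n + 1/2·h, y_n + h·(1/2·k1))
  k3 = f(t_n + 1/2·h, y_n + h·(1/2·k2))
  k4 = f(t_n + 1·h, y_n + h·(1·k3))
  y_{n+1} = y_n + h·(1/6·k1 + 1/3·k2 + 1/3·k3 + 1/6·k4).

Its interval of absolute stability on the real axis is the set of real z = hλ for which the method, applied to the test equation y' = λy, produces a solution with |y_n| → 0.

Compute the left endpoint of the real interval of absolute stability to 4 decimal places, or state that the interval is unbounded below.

Set f=λy, z=hλ:
  order 4, 4-stage ⇒ R(z)=1+z+z^2/2+z^3/6+z^4/24
  (e.g. R(-0.87)=0.42257, |R|=0.42257)

Need |R(x)|<1, x<0.
x=-0.87: |R|=0.4226
|R(-3.12)|=1.6336 |R(-3.04)|=1.4570 |R(-2.45)|=0.6015
Bisect:
  x_lo=-3.5842 |R|=3.0412  x_hi=-0.1798 |R|=0.8355
  mid=-1.88196 |R|=0.30069 →hi
  mid=-2.73306 |R|=0.92407 →hi
  mid=-3.15861 |R|=1.72503 →lo
  mid=-2.94584 |R|=1.27029 →lo
  mid=-2.83945 |R|=1.08477 →lo
  mid=-2.78626 |R|=1.00145 →lo
  mid=-2.75966 |R|=0.96203 →hi
  ...
  [-2.78543,-2.78522] ⇒ x*=-2.7853
Stable set (-2.7853, 0).

z* = -2.7853.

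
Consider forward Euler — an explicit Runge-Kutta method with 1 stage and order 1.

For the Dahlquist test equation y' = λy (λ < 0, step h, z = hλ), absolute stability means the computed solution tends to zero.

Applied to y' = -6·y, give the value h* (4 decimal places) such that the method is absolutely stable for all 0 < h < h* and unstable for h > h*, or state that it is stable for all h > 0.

(-2.0000,0); λ=-6 ⇒ h* = 0.3333.

On y'=λy, z=hλ:
  order 1, 1-stage ⇒ R(z)=1+z
  (e.g. R(-0.37)=0.63000, |R|=0.63000)

Boundary: |R(x)|=1, x<0.
x=-0.37: |R|=0.6300
|R(-1.76)|=0.7600 |R(-1.66)|=0.6600 |R(-1.23)|=0.2300
Bisect:
  x_lo=-2.3178 |R|=1.3178  x_hi=-0.3046 |R|=0.6954
  mid=-1.31119 |R|=0.31119 →hi
  mid=-1.81451 |R|=0.81451 →hi
  mid=-2.06617 |R|=1.06617 →lo
  mid=-1.94034 |R|=0.94034 →hi
  mid=-2.00325 |R|=1.00325 →lo
  mid=-1.97179 |R|=0.97179 →hi
  mid=-1.98752 |R|=0.98752 →hi
  mid=-1.99539 |R|=0.99539 →hi
  mid=-1.99932 |R|=0.99932 →hi
  ...
  [-2.00006,-1.99993] ⇒ x*=-2.0000
So |R|<1 on (-2.0000, 0).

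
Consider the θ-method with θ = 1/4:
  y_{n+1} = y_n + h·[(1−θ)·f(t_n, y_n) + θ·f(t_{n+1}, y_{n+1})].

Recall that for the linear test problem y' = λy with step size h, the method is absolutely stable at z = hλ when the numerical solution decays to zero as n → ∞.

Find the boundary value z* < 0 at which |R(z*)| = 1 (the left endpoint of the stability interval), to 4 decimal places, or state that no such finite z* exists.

With y'=λy (z=hλ):
  y_{n+1} = y_n + z·[3/4·y_n + 1/4·y_{n+1}] ⇒ (1 − 1/4z)y_{n+1} = (1 + 3/4z)y_n
  Hence R(z) = (1 + 3/4z)/(1 − 1/4z).

Boundary: |R(x)|=1, x<0.
x=-1.12: |R|=0.1250
R=−1: 1+3/4x = −1+1/4x ⇒ -1/2x=2 ⇒ x=2/(-1/2)=-4.0000
Confirm numerically:
  x=-3.640: |R|=0.90576 <1
  x=-3.488: |R|=0.86325 <1
  x=-2.728: |R|=0.62188 <1
  x=-4.521: |R|=1.12229 >1
  x=-4.387: |R|=1.09229 >1
  x=-4.091: |R|=1.02249 >1
Interval (-4.0000, 0).

left endpoint -4.0000.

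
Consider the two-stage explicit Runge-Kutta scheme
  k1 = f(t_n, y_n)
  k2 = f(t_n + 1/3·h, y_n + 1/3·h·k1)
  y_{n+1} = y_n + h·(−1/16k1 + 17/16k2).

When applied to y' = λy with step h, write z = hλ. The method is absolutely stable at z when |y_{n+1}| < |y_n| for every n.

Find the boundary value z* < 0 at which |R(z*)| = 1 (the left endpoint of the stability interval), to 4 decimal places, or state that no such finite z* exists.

Test eqn y'=λy, z=hλ:
  k1=λy_n ⇒ h·k1=z·y_n;  k2=λ(1+1/3z)y_n ⇒ h·k2=z(1+1/3z)y_n
  y_{n+1}/y_n = 1 − 1/16z + 17/16z(1+1/3z) = 1 + z + 17/48z²
  ⇒ R(z) = 1 + z + 17/48z².

Boundary: |R(x)|=1, x<0.
x=-1.4: |R|=0.2942
R=1: x+17/48x²=0 ⇒ x=−48/17=-2.8235; min R=1−1/(4·17/48)=0.2941>−1
Confirm numerically:
  x=-1.796: |R|=0.34641 <1
  x=-1.571: |R|=0.30310 <1
  x=-1.514: |R|=0.29782 <1
  x=-1.311: |R|=0.29771 <1
  x=-3.191: |R|=1.41530 >1
  x=-3.076: |R|=1.27505 >1
Stable set (-2.8235, 0).

left endpoint -2.8235.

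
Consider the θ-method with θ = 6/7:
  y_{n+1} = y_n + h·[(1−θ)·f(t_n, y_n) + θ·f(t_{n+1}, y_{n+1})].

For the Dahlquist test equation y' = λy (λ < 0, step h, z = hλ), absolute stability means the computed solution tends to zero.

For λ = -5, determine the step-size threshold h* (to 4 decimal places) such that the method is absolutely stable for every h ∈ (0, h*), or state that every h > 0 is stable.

On y'=λy, z=hλ:
  y_{n+1} = y_n + z·[1/7·y_n + 6/7·y_{n+1}] ⇒ (1 − 6/7z)y_{n+1} = (1 + 1/7z)y_n
  so R(z) = (1 + 1/7z)/(1 − 6/7z).

Find x<0 with |R(x)|<1.
x=-0.57: |R|=0.6171
x=-2: |R|=0.2632
x=-10: |R|=0.0448
x=-100: |R|=0.1532
θ=6/7≥1/2 ⇒ |1+1/7x|<|1−6/7x| ∀x<0 ⇒ stable on all of ℝ⁻.

(−∞, 0) — no finite endpoint. Any h>0 works for λ=-5.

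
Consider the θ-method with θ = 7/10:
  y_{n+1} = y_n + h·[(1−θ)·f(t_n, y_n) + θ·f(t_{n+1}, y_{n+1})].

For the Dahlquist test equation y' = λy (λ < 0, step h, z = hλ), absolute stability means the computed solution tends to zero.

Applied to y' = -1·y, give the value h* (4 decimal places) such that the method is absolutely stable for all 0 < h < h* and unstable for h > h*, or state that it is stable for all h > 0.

Test eqn y'=λy, z=hλ:
  y_{n+1} = y_n + z·[3/10·y_n + 7/10·y_{n+1}] ⇒ (1 − 7/10z)y_{n+1} = (1 + 3/10z)y_n
  ⇒ R(z) = (1 + 3/10z)/(1 − 7/10z).

Solve |R(x)|<1 on ℝ⁻.
x=-0.46: |R|=0.6520
x=-2: |R|=0.1667
x=-10: |R|=0.2500
x=-100: |R|=0.4085
θ=7/10≥1/2 ⇒ |1+3/10x|<|1−7/10x| ∀x<0 ⇒ stable on all of ℝ⁻.

(−∞, 0) — no finite endpoint. Any h>0 works for λ=-1.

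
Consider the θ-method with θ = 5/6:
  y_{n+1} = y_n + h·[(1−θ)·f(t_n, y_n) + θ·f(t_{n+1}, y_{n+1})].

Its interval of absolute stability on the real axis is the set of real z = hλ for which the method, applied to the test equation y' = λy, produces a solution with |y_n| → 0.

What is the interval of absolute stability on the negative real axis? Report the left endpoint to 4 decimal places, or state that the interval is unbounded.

On y'=λy, z=hλ:
  y_{n+1} = y_n + z·[1/6·y_n + 5/6·y_{n+1}] ⇒ (1 − 5/6z)y_{n+1} = (1 + 1/6z)y_n
  ⇒ R(z) = (1 + 1/6z)/(1 − 5/6z).

Need |R(x)|<1, x<0.
x=-0.89: |R|=0.4890
x=-2: |R|=0.2500
x=-10: |R|=0.0714
x=-100: |R|=0.1858
θ=5/6≥1/2 ⇒ |1+1/6x|<|1−5/6x| ∀x<0 ⇒ interval (−∞,0).

unbounded; (−∞, 0).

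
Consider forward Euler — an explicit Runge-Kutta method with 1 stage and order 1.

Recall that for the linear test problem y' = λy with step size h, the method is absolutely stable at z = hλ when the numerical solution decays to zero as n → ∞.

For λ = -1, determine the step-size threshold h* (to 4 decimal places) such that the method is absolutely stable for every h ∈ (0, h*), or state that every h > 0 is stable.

With y'=λy (z=hλ):
  order 1, 1-stage ⇒ R(z)=1+z
  (e.g. R(-0.6)=0.40000, |R|=0.40000)

Need |R(x)|<1, x<0.
x=-0.6: |R|=0.4000
|R(-1.37)|=0.3700 |R(-1.05)|=0.0500 |R(-1)|=0.0000
Bisect:
  x_lo=-2.8376 |R|=1.8376  x_hi=-0.2099 |R|=0.7901
  mid=-1.52374 |R|=0.52374 →hi
  mid=-2.18068 |R|=1.18068 →lo
  mid=-1.85221 |R|=0.85221 →hi
  mid=-2.01645 |R|=1.01645 →lo
  mid=-1.93433 |R|=0.93433 →hi
  mid=-1.97539 |R|=0.97539 →hi
  mid=-1.99592 |R|=0.99592 →hi
  ...
  [-2.00009,-1.99993] ⇒ x*=-2.0000
Stable set (-2.0000, 0).

(-2.0000,0); λ=-1 ⇒ h* = 2.0000.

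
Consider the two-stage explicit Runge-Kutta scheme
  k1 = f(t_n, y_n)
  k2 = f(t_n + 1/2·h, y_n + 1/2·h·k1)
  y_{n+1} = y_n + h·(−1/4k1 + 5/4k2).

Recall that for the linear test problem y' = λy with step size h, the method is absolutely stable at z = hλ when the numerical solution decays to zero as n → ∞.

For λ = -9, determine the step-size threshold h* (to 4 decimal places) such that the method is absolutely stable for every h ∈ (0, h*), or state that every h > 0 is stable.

(-1.6000,0); λ=-9 ⇒ h* = (8/5)/9 = 0.1778.

Test eqn y'=λy, z=hλ:
  k1=λy_n ⇒ h·k1=z·y_n;  k2=λ(1+1/2z)y_n ⇒ h·k2=z(1+1/2z)y_n
  y_{n+1}/y_n = 1 − 1/4z + 5/4z(1+1/2z) = 1 + z + 5/8z²
  so R(z) = 1 + z + 5/8z².

Boundary: |R(x)|=1, x<0.
x=-1.07: |R|=0.6456
R=1: x+5/8x²=0 ⇒ x=−8/5=-1.6000; min R=1−1/(4·5/8)=0.6000>−1
Confirm numerically:
  x=-1.418: |R|=0.83870 <1
  x=-1.130: |R|=0.66806 <1
  x=-0.751: |R|=0.60150 <1
  x=-2.128: |R|=1.70224 >1
  x=-1.709: |R|=1.11643 >1
  x=-1.691: |R|=1.09618 >1
Interval (-1.6000, 0).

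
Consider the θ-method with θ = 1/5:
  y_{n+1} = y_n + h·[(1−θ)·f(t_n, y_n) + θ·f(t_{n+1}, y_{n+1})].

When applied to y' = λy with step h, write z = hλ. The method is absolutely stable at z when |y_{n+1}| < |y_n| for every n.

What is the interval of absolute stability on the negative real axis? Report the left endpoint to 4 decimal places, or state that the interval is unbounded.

Set f=λy, z=hλ:
  y_{n+1} = y_n + z·[4/5·y_n + 1/5·y_{n+1}] ⇒ (1 − 1/5z)y_{n+1} = (1 + 4/5z)y_n
  ⇒ R(z) = (1 + 4/5z)/(1 − 1/5z).

Solve |R(x)|<1 on ℝ⁻.
x=-0.57: |R|=0.4883
R=−1: 1+4/5x = −1+1/5x ⇒ -3/5x=2 ⇒ x=2/(-3/5)=-3.3333
Confirm numerically:
  x=-2.990: |R|=0.87109 <1
  x=-2.916: |R|=0.84184 <1
  x=-1.938: |R|=0.39666 <1
  x=-1.838: |R|=0.34396 <1
  x=-3.789: |R|=1.15554 >1
  x=-3.617: |R|=1.09876 >1
  x=-3.439: |R|=1.03756 >1
Interval (-3.3333, 0).

z∈(-3.3333,0).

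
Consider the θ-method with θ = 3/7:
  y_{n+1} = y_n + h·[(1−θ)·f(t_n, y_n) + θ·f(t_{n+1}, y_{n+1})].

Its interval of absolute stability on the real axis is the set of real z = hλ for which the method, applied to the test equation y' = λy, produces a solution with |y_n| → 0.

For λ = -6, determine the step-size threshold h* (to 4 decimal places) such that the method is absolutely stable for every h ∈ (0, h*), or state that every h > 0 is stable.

With y'=λy (z=hλ):
  y_{n+1} = y_n + z·[4/7·y_n + 3/7·y_{n+1}] ⇒ (1 − 3/7z)y_{n+1} = (1 + 4/7z)y_n
  so R(z) = (1 + 4/7z)/(1 − 3/7z).

Solve |R(x)|<1 on ℝ⁻.
x=-0.65: |R|=0.4916
R=−1: 1+4/7x = −1+3/7x ⇒ -1/7x=2 ⇒ x=2/(-1/7)=-14.0000
Confirm numerically:
  x=-13.360: |R|=0.98641 <1
  x=-13.243: |R|=0.98380 <1
  x=-7.731: |R|=0.79237 <1
  x=-7.154: |R|=0.75947 <1
  x=-14.589: |R|=1.01160 >1
  x=-14.334: |R|=1.00668 >1
Stable set (-14.0000, 0).

(-14.0000,0); λ=-6 ⇒ h* = (14)/6 = 2.3333.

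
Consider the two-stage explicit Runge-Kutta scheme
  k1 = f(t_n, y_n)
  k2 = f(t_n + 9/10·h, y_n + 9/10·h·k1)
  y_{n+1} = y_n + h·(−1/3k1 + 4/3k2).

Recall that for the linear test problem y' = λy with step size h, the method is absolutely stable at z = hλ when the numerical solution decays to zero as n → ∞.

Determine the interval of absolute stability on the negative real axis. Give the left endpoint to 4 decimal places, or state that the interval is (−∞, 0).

z∈(-0.8333,0).

Test eqn y'=λy, z=hλ:
  k1=λy_n ⇒ h·k1=z·y_n;  k2=λ(1+9/10z)y_n ⇒ h·k2=z(1+9/10z)y_n
  y_{n+1}/y_n = 1 − 1/3z + 4/3z(1+9/10z) = 1 + z + 6/5z²
  ⇒ R(z) = 1 + z + 6/5z².

Solve |R(x)|<1 on ℝ⁻.
x=-0.53: |R|=0.8071
R=1: x+6/5x²=0 ⇒ x=−5/6=-0.8333; min R=1−1/(4·6/5)=0.7917>−1
Confirm numerically:
  x=-0.791: |R|=0.95982 <1
  x=-0.544: |R|=0.81112 <1
  x=-0.496: |R|=0.79922 <1
  x=-0.442: |R|=0.79244 <1
  x=-0.929: |R|=1.10665 >1
  x=-0.893: |R|=1.06394 >1
Stable set (-0.8333, 0).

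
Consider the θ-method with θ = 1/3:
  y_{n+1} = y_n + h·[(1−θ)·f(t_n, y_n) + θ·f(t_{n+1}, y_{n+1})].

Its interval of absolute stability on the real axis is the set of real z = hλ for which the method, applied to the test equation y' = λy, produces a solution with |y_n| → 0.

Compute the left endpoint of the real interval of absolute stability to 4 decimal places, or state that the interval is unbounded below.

Test eqn y'=λy, z=hλ:
  y_{n+1} = y_n + z·[2/3·y_n + 1/3·y_{n+1}] ⇒ (1 − 1/3z)y_{n+1} = (1 + 2/3z)y_n
  so R(z) = (1 + 2/3z)/(1 − 1/3z).

Boundary: |R(x)|=1, x<0.
x=-1.07: |R|=0.2113
R=−1: 1+2/3x = −1+1/3x ⇒ -1/3x=2 ⇒ x=2/(-1/3)=-6.0000
Confirm numerically:
  x=-5.348: |R|=0.92190 <1
  x=-5.240: |R|=0.90777 <1
  x=-4.893: |R|=0.85975 <1
  x=-3.448: |R|=0.60422 <1
  x=-6.561: |R|=1.05868 >1
  x=-6.239: |R|=1.02587 >1
Interval (-6.0000, 0).

left endpoint -6.0000.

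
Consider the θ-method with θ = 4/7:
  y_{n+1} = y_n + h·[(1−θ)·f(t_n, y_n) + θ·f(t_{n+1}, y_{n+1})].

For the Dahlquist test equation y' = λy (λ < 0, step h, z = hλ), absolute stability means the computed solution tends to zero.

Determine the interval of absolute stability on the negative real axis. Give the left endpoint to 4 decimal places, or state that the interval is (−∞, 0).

Set f=λy, z=hλ:
  y_{n+1} = y_n + z·[3/7·y_n + 4/7·y_{n+1}] ⇒ (1 − 4/7z)y_{n+1} = (1 + 3/7z)y_n
  so R(z) = (1 + 3/7z)/(1 − 4/7z).

Boundary: |R(x)|=1, x<0.
x=-1.69: |R|=0.1403
x=-2: |R|=0.0667
x=-10: |R|=0.4894
x=-100: |R|=0.7199
θ=4/7≥1/2 ⇒ |1+3/7x|<|1−4/7x| ∀x<0 ⇒ interval (−∞,0).

(−∞, 0) — no finite endpoint.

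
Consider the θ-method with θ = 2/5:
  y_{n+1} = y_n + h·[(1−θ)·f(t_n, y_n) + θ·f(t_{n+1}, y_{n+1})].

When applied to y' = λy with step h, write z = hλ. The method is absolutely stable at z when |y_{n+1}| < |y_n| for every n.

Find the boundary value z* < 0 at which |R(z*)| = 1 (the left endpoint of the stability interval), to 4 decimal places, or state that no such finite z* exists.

left endpoint -10.0000.

Test eqn y'=λy, z=hλ:
  y_{n+1} = y_n + z·[3/5·y_n + 2/5·y_{n+1}] ⇒ (1 − 2/5z)y_{n+1} = (1 + 3/5z)y_n
  ⇒ R(z) = (1 + 3/5z)/(1 − 2/5z).

Need |R(x)|<1, x<0.
x=-1.05: |R|=0.2606
R=−1: 1+3/5x = −1+2/5x ⇒ -1/5x=2 ⇒ x=2/(-1/5)=-10.0000
Confirm numerically:
  x=-9.670: |R|=0.98644 <1
  x=-7.401: |R|=0.86875 <1
  x=-6.410: |R|=0.79854 <1
  x=-4.471: |R|=0.60343 <1
  x=-10.557: |R|=1.02133 >1
  x=-10.462: |R|=1.01782 >1
  x=-10.173: |R|=1.00683 >1
Interval (-10.0000, 0).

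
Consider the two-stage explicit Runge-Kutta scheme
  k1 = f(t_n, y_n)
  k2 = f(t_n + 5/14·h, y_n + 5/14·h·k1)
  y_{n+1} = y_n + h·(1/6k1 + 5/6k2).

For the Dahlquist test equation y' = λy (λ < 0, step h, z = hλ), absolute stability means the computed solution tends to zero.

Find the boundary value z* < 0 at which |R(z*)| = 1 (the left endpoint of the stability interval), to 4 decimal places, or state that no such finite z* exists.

left endpoint -3.3600.

Test eqn y'=λy, z=hλ:
  k1=λy_n ⇒ h·k1=z·y_n;  k2=λ(1+5/14z)y_n ⇒ h·k2=z(1+5/14z)y_n
  y_{n+1}/y_n = 1 + 1/6z + 5/6z(1+5/14z) = 1 + z + 25/84z²
  Hence R(z) = 1 + z + 25/84z².

Boundary: |R(x)|=1, x<0.
x=-1.15: |R|=0.2436
R=1: x+25/84x²=0 ⇒ x=−84/25=-3.3600; min R=1−1/(4·25/84)=0.1600>−1
Confirm numerically:
  x=-3.254: |R|=0.89734 <1
  x=-2.732: |R|=0.48938 <1
  x=-2.257: |R|=0.25909 <1
  x=-1.449: |R|=0.17588 <1
  x=-3.552: |R|=1.20297 >1
  x=-3.449: |R|=1.09136 >1
  x=-3.424: |R|=1.06522 >1
So |R|<1 on (-3.3600, 0).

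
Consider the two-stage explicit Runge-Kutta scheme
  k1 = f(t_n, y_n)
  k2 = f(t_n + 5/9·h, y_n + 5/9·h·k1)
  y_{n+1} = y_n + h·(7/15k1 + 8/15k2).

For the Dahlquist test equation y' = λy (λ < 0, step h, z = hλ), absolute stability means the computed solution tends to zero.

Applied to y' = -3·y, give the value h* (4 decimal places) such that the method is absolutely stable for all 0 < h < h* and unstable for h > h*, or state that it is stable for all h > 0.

(-3.3750,0); λ=-3 ⇒ h* = (27/8)/3 = 1.1250.

On y'=λy, z=hλ:
  k1=λy_n ⇒ h·k1=z·y_n;  k2=λ(1+5/9z)y_n ⇒ h·k2=z(1+5/9z)y_n
  y_{n+1}/y_n = 1 + 7/15z + 8/15z(1+5/9z) = 1 + z + 8/27z²
  so R(z) = 1 + z + 8/27z².

Solve |R(x)|<1 on ℝ⁻.
x=-0.72: |R|=0.4336
R=1: x+8/27x²=0 ⇒ x=−27/8=-3.3750; min R=1−1/(4·8/27)=0.1562>−1
Confirm numerically:
  x=-2.589: |R|=0.39705 <1
  x=-1.799: |R|=0.15993 <1
  x=-1.373: |R|=0.18556 <1
  x=-3.841: |R|=1.53034 >1
  x=-3.745: |R|=1.41056 >1
  x=-3.538: |R|=1.17087 >1
Interval (-3.3750, 0).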